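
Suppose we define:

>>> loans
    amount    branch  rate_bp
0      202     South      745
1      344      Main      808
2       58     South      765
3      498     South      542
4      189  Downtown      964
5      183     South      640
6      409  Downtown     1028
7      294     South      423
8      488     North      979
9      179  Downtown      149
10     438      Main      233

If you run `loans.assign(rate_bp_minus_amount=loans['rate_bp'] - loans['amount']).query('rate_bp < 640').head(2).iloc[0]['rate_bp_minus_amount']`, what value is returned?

44

add column rate_bp_minus_amount = loans['rate_bp'] - loans['amount']:
    amount    branch  rate_bp  rate_bp_minus_amount
0      202     South      745                   543
1      344      Main      808                   464
2       58     South      765                   707
3      498     South      542                    44
4      189  Downtown      964                   775
5      183     South      640                   457
6      409  Downtown     1028                   619
7      294     South      423                   129
8      488     North      979                   491
9      179  Downtown      149                   -30
10     438      Main      233                  -205
filter rows where rate_bp < 640:
    amount    branch  rate_bp  rate_bp_minus_amount
3      498     South      542                    44
7      294     South      423                   129
9      179  Downtown      149                   -30
10     438      Main      233                  -205
take first 2 rows:
   amount branch  rate_bp  rate_bp_minus_amount
3     498  South      542                    44
7     294  South      423                   129
Finally, value at position 0, column 'rate_bp_minus_amount' = 44.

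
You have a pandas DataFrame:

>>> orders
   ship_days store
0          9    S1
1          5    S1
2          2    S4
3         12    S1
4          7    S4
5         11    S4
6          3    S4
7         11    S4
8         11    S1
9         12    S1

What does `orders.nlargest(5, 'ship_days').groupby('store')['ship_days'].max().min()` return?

take 5 rows with largest ship_days:
   ship_days store
3         12    S1
9         12    S1
5         11    S4
7         11    S4
8         11    S1
group by store, max of ship_days:
store
S1    12
S4    11
Name: ship_days, dtype: int64

11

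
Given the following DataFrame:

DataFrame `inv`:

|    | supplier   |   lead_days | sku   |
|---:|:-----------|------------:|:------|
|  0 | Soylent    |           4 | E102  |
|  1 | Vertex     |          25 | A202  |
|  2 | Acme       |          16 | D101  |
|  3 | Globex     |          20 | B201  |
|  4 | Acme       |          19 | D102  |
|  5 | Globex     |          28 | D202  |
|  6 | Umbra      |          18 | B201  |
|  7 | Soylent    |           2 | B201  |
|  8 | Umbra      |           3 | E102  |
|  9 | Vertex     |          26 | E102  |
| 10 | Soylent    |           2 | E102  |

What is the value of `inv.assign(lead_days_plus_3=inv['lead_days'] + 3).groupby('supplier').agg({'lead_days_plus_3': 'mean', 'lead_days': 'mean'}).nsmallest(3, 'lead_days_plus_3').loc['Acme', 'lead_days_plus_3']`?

20.5

add column lead_days_plus_3 = inv['lead_days'] + 3:
   supplier  lead_days   sku  lead_days_plus_3
0   Soylent          4  E102                 7
1    Vertex         25  A202                28
2      Acme         16  D101                19
3    Globex         20  B201                23
4      Acme         19  D102                22
5    Globex         28  D202                31
6     Umbra         18  B201                21
7   Soylent          2  B201                 5
8     Umbra          3  E102                 6
9    Vertex         26  E102                29
10  Soylent          2  E102                 5
group by supplier: mean(lead_days_plus_3), mean(lead_days):
          lead_days_plus_3  lead_days
supplier                             
Acme             20.500000  17.500000
Globex           27.000000  24.000000
Soylent           5.666667   2.666667
Umbra            13.500000  10.500000
Vertex           28.500000  25.500000
take 3 rows with smallest lead_days_plus_3:
          lead_days_plus_3  lead_days
supplier                             
Soylent           5.666667   2.666667
Umbra            13.500000  10.500000
Acme             20.500000  17.500000
Taking the value at row 'Acme', column 'lead_days_plus_3' gives 20.5.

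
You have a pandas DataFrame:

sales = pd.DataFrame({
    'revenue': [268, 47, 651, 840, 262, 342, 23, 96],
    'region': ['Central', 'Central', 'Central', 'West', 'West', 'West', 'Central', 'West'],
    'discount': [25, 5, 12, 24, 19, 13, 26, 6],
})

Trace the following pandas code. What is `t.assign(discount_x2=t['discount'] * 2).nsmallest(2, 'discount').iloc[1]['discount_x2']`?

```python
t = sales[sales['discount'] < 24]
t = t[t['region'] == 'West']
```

26

filter rows where discount < 24:
   revenue   region  discount
1       47  Central         5
2      651  Central        12
4      262     West        19
5      342     West        13
7       96     West         6
filter rows where region == 'West':
   revenue region  discount
4      262   West        19
5      342   West        13
7       96   West         6
add column discount_x2 = t['discount'] * 2:
   revenue region  discount  discount_x2
4      262   West        19           38
5      342   West        13           26
7       96   West         6           12
take 2 rows with smallest discount:
   revenue region  discount  discount_x2
7       96   West         6           12
5      342   West        13           26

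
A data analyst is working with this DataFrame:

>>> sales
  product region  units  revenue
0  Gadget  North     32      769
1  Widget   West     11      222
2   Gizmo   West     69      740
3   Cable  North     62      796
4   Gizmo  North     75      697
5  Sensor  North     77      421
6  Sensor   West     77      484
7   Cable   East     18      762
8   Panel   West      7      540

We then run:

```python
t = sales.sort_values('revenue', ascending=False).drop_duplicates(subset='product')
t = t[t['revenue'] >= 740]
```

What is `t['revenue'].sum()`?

sort by revenue descending:
  product region  units  revenue
3   Cable  North     62      796
0  Gadget  North     32      769
7   Cable   East     18      762
2   Gizmo   West     69      740
4   Gizmo  North     75      697
8   Panel   West      7      540
6  Sensor   West     77      484
5  Sensor  North     77      421
1  Widget   West     11      222
drop duplicate product (keep=first):
  product region  units  revenue
3   Cable  North     62      796
0  Gadget  North     32      769
2   Gizmo   West     69      740
8   Panel   West      7      540
6  Sensor   West     77      484
1  Widget   West     11      222
filter rows where revenue >= 740:
  product region  units  revenue
3   Cable  North     62      796
0  Gadget  North     32      769
2   Gizmo   West     69      740
Hence 2305.

2305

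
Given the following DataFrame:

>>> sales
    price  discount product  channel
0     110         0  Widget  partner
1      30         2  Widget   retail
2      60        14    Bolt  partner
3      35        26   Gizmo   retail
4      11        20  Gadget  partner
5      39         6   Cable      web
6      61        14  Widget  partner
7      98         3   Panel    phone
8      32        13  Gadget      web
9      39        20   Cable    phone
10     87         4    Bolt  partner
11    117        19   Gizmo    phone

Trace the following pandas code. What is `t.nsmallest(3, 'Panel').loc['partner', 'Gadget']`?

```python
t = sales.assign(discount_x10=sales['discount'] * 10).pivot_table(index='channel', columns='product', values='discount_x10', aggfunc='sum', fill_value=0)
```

200

add column discount_x10 = sales['discount'] * 10:
    price  discount product  channel  discount_x10
0     110         0  Widget  partner             0
1      30         2  Widget   retail            20
2      60        14    Bolt  partner           140
3      35        26   Gizmo   retail           260
4      11        20  Gadget  partner           200
5      39         6   Cable      web            60
6      61        14  Widget  partner           140
7      98         3   Panel    phone            30
8      32        13  Gadget      web           130
9      39        20   Cable    phone           200
10     87         4    Bolt  partner            40
11    117        19   Gizmo    phone           190
pivot: rows=channel, cols=product, sum(discount_x10):
product  Bolt  Cable  Gadget  Gizmo  Panel  Widget
channel                                           
partner   180      0     200      0      0     140
phone       0    200       0    190     30       0
retail      0      0       0    260      0      20
web         0     60     130      0      0       0
take 3 rows with smallest Panel:
product  Bolt  Cable  Gadget  Gizmo  Panel  Widget
channel                                           
partner   180      0     200      0      0     140
retail      0      0       0    260      0      20
web         0     60     130      0      0       0
Then the value at row 'partner', column 'Gadget': 200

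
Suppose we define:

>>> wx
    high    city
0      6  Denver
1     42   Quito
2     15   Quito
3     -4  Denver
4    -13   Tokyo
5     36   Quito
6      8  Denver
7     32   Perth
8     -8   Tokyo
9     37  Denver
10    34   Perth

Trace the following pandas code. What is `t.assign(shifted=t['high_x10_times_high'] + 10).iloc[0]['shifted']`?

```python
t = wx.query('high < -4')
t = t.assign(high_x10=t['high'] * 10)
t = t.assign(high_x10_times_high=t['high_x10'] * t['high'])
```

filter rows where high < -4:
   high   city
4   -13  Tokyo
8    -8  Tokyo
add column high_x10 = t['high'] * 10:
   high   city  high_x10
4   -13  Tokyo      -130
8    -8  Tokyo       -80
add column high_x10_times_high = t['high_x10'] * t['high']:
   high   city  high_x10  high_x10_times_high
4   -13  Tokyo      -130                 1690
8    -8  Tokyo       -80                  640
add column shifted = t['high_x10_times_high'] + 10:
   high   city  high_x10  high_x10_times_high  shifted
4   -13  Tokyo      -130                 1690     1700
8    -8  Tokyo       -80                  640      650
So iloc[0]['shifted'] = 1700.

1700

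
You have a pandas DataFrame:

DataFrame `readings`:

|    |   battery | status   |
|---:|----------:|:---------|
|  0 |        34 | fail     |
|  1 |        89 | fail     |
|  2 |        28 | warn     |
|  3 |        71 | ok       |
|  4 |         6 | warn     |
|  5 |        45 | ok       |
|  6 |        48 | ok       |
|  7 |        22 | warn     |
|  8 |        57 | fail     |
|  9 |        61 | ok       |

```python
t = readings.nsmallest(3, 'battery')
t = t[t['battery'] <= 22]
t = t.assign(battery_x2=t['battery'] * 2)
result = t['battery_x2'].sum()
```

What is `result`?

56

take 3 rows with smallest battery:
   battery status
4        6   warn
7       22   warn
2       28   warn
filter rows where battery <= 22:
   battery status
4        6   warn
7       22   warn
add column battery_x2 = t['battery'] * 2:
   battery status  battery_x2
4        6   warn          12
7       22   warn          44
Reading off the sum of column 'battery_x2', we get 56.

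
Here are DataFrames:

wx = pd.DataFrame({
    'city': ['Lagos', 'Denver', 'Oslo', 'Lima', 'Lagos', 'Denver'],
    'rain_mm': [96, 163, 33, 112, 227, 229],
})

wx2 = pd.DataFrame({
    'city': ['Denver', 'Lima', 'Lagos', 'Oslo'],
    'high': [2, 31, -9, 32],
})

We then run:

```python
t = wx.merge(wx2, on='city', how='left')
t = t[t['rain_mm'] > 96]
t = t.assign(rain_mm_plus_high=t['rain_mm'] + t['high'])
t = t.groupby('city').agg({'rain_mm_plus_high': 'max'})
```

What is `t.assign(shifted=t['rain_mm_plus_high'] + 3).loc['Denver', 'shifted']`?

234

merge on 'city' (how='left') → 6 rows:
     city  rain_mm  high
0   Lagos       96    -9
1  Denver      163     2
2    Oslo       33    32
3    Lima      112    31
4   Lagos      227    -9
5  Denver      229     2
filter rows where rain_mm > 96:
     city  rain_mm  high
1  Denver      163     2
3    Lima      112    31
4   Lagos      227    -9
5  Denver      229     2
add column rain_mm_plus_high = t['rain_mm'] + t['high']:
     city  rain_mm  high  rain_mm_plus_high
1  Denver      163     2                165
3    Lima      112    31                143
4   Lagos      227    -9                218
5  Denver      229     2                231
group by city, max of rain_mm_plus_high:
        rain_mm_plus_high
city                     
Denver                231
Lagos                 218
Lima                  143
add column shifted = t['rain_mm_plus_high'] + 3:
        rain_mm_plus_high  shifted
city                              
Denver                231      234
Lagos                 218      221
Lima                  143      146
Then the value at row 'Denver', column 'shifted': 234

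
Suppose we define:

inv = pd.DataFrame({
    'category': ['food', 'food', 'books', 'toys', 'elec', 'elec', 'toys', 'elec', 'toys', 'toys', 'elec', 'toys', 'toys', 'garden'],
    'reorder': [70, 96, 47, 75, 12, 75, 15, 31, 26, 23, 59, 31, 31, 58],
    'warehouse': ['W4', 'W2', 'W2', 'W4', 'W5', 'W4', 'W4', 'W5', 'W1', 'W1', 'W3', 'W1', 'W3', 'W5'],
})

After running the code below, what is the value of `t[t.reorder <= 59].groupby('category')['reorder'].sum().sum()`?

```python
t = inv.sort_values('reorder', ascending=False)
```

333

sort by reorder descending:
   category  reorder warehouse
1      food       96        W2
3      toys       75        W4
5      elec       75        W4
0      food       70        W4
10     elec       59        W3
13   garden       58        W5
2     books       47        W2
7      elec       31        W5
11     toys       31        W1
12     toys       31        W3
8      toys       26        W1
9      toys       23        W1
6      toys       15        W4
4      elec       12        W5
filter rows where reorder <= 59:
   category  reorder warehouse
10     elec       59        W3
13   garden       58        W5
2     books       47        W2
7      elec       31        W5
11     toys       31        W1
12     toys       31        W3
8      toys       26        W1
9      toys       23        W1
6      toys       15        W4
4      elec       12        W5
group by category, sum of reorder:
category
books      47
elec      102
garden     58
toys      126
Name: reorder, dtype: int64
Reading off the sum of the resulting series, we get 333.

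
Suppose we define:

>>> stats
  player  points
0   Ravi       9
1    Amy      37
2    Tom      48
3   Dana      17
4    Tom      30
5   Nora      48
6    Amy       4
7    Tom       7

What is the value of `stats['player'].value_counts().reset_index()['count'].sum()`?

8

value_counts of player:
player
Tom     3
Amy     2
Ravi    1
Dana    1
Nora    1
Name: count, dtype: int64
reset_index():
  player  count
0    Tom      3
1    Amy      2
2   Ravi      1
3   Dana      1
4   Nora      1
Hence 8.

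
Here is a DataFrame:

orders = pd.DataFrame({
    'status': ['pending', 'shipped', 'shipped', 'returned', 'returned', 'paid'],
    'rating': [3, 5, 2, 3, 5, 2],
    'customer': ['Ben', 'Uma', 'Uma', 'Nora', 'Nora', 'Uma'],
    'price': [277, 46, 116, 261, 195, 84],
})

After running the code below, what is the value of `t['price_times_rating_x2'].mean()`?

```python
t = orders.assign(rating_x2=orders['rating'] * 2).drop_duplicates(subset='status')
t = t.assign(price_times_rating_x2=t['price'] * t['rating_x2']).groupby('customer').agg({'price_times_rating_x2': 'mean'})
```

1208.66666667

add column rating_x2 = orders['rating'] * 2:
     status  rating customer  price  rating_x2
0   pending       3      Ben    277          6
1   shipped       5      Uma     46         10
2   shipped       2      Uma    116          4
3  returned       3     Nora    261          6
4  returned       5     Nora    195         10
5      paid       2      Uma     84          4
drop duplicate status (keep=first):
     status  rating customer  price  rating_x2
0   pending       3      Ben    277          6
1   shipped       5      Uma     46         10
3  returned       3     Nora    261          6
5      paid       2      Uma     84          4
add column price_times_rating_x2 = t['price'] * t['rating_x2']:
     status  rating customer  price  rating_x2  price_times_rating_x2
0   pending       3      Ben    277          6                   1662
1   shipped       5      Uma     46         10                    460
3  returned       3     Nora    261          6                   1566
5      paid       2      Uma     84          4                    336
group by customer, mean of price_times_rating_x2:
          price_times_rating_x2
customer                       
Ben                      1662.0
Nora                     1566.0
Uma                       398.0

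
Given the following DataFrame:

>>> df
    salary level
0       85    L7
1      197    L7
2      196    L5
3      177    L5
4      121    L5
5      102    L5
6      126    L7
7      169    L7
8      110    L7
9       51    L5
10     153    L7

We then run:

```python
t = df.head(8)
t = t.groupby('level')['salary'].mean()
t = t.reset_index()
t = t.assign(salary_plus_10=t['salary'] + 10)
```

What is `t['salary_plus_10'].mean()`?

take first 8 rows:
   salary level
0      85    L7
1     197    L7
2     196    L5
3     177    L5
4     121    L5
5     102    L5
6     126    L7
7     169    L7
group by level, mean of salary:
level
L5    149.00
L7    144.25
Name: salary, dtype: float64
reset_index():
  level  salary
0    L5  149.00
1    L7  144.25
add column salary_plus_10 = t['salary'] + 10:
  level  salary  salary_plus_10
0    L5  149.00          159.00
1    L7  144.25          154.25

156.625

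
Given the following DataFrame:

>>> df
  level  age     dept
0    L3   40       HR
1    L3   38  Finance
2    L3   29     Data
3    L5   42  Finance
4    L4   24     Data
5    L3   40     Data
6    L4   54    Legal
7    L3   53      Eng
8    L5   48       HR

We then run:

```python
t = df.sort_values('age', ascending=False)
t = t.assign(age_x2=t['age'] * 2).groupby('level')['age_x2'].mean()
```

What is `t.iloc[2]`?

90.0

sort by age descending:
  level  age     dept
6    L4   54    Legal
7    L3   53      Eng
8    L5   48       HR
3    L5   42  Finance
0    L3   40       HR
5    L3   40     Data
1    L3   38  Finance
2    L3   29     Data
4    L4   24     Data
add column age_x2 = t['age'] * 2:
  level  age     dept  age_x2
6    L4   54    Legal     108
7    L3   53      Eng     106
8    L5   48       HR      96
3    L5   42  Finance      84
0    L3   40       HR      80
5    L3   40     Data      80
1    L3   38  Finance      76
2    L3   29     Data      58
4    L4   24     Data      48
group by level, mean of age_x2:
level
L3    80.0
L4    78.0
L5    90.0
Name: age_x2, dtype: float64
The value at position 2 is 90.0.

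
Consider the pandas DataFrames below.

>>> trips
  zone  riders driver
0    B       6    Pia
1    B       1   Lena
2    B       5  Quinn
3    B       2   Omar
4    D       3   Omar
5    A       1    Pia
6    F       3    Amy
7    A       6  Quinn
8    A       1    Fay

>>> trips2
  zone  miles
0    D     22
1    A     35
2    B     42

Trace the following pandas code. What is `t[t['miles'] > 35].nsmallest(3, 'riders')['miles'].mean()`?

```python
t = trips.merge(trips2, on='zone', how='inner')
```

42.0

merge on 'zone' (how='inner') → 8 rows:
  zone  riders driver  miles
0    B       6    Pia     42
1    B       1   Lena     42
2    B       5  Quinn     42
3    B       2   Omar     42
4    D       3   Omar     22
5    A       1    Pia     35
6    A       6  Quinn     35
7    A       1    Fay     35
filter rows where miles > 35:
  zone  riders driver  miles
0    B       6    Pia     42
1    B       1   Lena     42
2    B       5  Quinn     42
3    B       2   Omar     42
take 3 rows with smallest riders:
  zone  riders driver  miles
1    B       1   Lena     42
3    B       2   Omar     42
2    B       5  Quinn     42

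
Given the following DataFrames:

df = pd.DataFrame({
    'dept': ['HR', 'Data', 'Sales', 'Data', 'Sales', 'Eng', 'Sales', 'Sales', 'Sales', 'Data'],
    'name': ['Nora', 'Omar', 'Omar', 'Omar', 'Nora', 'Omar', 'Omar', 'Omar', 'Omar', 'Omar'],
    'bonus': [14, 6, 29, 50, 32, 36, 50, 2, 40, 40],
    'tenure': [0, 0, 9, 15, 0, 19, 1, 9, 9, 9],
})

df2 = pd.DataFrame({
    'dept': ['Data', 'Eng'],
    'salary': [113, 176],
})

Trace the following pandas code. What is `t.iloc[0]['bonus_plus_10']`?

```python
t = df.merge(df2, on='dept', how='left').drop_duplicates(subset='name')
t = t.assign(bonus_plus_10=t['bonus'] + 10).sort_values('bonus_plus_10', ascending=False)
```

merge on 'dept' (how='left') → 10 rows:
    dept  name  bonus  tenure  salary
0     HR  Nora     14       0     NaN
1   Data  Omar      6       0   113.0
2  Sales  Omar     29       9     NaN
3   Data  Omar     50      15   113.0
4  Sales  Nora     32       0     NaN
5    Eng  Omar     36      19   176.0
6  Sales  Omar     50       1     NaN
7  Sales  Omar      2       9     NaN
8  Sales  Omar     40       9     NaN
9   Data  Omar     40       9   113.0
drop duplicate name (keep=first):
   dept  name  bonus  tenure  salary
0    HR  Nora     14       0     NaN
1  Data  Omar      6       0   113.0
add column bonus_plus_10 = t['bonus'] + 10:
   dept  name  bonus  tenure  salary  bonus_plus_10
0    HR  Nora     14       0     NaN             24
1  Data  Omar      6       0   113.0             16
sort by bonus_plus_10 descending:
   dept  name  bonus  tenure  salary  bonus_plus_10
0    HR  Nora     14       0     NaN             24
1  Data  Omar      6       0   113.0             16

24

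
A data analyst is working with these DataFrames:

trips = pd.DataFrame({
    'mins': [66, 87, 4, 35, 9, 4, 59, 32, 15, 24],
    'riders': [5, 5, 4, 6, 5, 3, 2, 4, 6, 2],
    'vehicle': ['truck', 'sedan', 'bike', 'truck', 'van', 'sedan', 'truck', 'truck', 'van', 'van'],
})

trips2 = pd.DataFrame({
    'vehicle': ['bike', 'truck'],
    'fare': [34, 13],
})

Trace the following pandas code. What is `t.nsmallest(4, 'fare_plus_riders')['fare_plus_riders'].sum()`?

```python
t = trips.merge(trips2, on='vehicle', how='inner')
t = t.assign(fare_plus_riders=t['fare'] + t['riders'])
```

69

merge on 'vehicle' (how='inner') → 5 rows:
   mins  riders vehicle  fare
0    66       5   truck    13
1     4       4    bike    34
2    35       6   truck    13
3    59       2   truck    13
4    32       4   truck    13
add column fare_plus_riders = t['fare'] + t['riders']:
   mins  riders vehicle  fare  fare_plus_riders
0    66       5   truck    13                18
1     4       4    bike    34                38
2    35       6   truck    13                19
3    59       2   truck    13                15
4    32       4   truck    13                17
take 4 rows with smallest fare_plus_riders:
   mins  riders vehicle  fare  fare_plus_riders
3    59       2   truck    13                15
4    32       4   truck    13                17
0    66       5   truck    13                18
2    35       6   truck    13                19
The sum of column 'fare_plus_riders' is 69.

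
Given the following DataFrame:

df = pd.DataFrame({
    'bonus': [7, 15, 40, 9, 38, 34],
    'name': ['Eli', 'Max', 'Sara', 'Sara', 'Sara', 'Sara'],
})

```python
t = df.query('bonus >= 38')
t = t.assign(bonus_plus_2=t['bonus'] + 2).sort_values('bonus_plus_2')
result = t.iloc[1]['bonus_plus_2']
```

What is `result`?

42

filter rows where bonus >= 38:
   bonus  name
2     40  Sara
4     38  Sara
add column bonus_plus_2 = t['bonus'] + 2:
   bonus  name  bonus_plus_2
2     40  Sara            42
4     38  Sara            40
sort by bonus_plus_2:
   bonus  name  bonus_plus_2
4     38  Sara            40
2     40  Sara            42
value at position 1, column 'bonus_plus_2' → 42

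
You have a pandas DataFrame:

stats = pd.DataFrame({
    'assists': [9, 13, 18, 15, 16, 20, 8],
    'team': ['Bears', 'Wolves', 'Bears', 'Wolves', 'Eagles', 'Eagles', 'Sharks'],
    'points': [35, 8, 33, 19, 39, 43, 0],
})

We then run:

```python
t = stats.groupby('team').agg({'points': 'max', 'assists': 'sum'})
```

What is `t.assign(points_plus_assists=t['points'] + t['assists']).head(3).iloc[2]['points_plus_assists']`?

group by team: max(points), sum(assists):
        points  assists
team                   
Bears       35       27
Eagles      43       36
Sharks       0        8
Wolves      19       28
add column points_plus_assists = t['points'] + t['assists']:
        points  assists  points_plus_assists
team                                        
Bears       35       27                   62
Eagles      43       36                   79
Sharks       0        8                    8
Wolves      19       28                   47
take first 3 rows:
        points  assists  points_plus_assists
team                                        
Bears       35       27                   62
Eagles      43       36                   79
Sharks       0        8                    8
Finally, value at position 2, column 'points_plus_assists' = 8.

8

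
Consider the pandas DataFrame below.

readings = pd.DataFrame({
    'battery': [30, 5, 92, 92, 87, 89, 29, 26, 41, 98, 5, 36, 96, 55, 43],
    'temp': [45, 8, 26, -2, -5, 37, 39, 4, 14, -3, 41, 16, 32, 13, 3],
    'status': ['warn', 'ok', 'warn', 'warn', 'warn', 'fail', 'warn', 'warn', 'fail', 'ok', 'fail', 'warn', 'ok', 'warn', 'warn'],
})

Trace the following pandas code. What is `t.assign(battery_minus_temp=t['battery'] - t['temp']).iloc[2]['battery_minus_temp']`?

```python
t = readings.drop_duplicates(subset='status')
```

drop duplicate status (keep=first):
   battery  temp status
0       30    45   warn
1        5     8     ok
5       89    37   fail
add column battery_minus_temp = t['battery'] - t['temp']:
   battery  temp status  battery_minus_temp
0       30    45   warn                 -15
1        5     8     ok                  -3
5       89    37   fail                  52
value at position 2, column 'battery_minus_temp' → 52

52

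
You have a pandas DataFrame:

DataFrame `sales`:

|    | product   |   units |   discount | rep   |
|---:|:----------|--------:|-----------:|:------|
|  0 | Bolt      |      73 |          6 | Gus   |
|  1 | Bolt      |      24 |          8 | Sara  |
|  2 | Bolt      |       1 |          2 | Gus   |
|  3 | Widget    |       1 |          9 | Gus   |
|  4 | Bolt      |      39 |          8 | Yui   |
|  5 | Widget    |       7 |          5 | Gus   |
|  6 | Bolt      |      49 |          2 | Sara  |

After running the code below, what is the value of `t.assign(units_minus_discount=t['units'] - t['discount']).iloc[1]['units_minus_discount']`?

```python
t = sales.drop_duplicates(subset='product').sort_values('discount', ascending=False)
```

67

drop duplicate product (keep=first):
  product  units  discount  rep
0    Bolt     73         6  Gus
3  Widget      1         9  Gus
sort by discount descending:
  product  units  discount  rep
3  Widget      1         9  Gus
0    Bolt     73         6  Gus
add column units_minus_discount = t['units'] - t['discount']:
  product  units  discount  rep  units_minus_discount
3  Widget      1         9  Gus                    -8
0    Bolt     73         6  Gus                    67
value at position 1, column 'units_minus_discount' → 67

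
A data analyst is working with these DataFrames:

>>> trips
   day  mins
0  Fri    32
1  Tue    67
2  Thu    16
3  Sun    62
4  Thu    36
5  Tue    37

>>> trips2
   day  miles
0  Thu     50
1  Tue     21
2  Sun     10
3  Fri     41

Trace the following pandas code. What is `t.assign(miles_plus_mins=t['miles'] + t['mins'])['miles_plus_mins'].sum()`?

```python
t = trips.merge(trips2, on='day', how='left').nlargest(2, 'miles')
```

152

merge on 'day' (how='left') → 6 rows:
   day  mins  miles
0  Fri    32     41
1  Tue    67     21
2  Thu    16     50
3  Sun    62     10
4  Thu    36     50
5  Tue    37     21
take 2 rows with largest miles:
   day  mins  miles
2  Thu    16     50
4  Thu    36     50
add column miles_plus_mins = t['miles'] + t['mins']:
   day  mins  miles  miles_plus_mins
2  Thu    16     50               66
4  Thu    36     50               86
The sum of column 'miles_plus_mins' is 152.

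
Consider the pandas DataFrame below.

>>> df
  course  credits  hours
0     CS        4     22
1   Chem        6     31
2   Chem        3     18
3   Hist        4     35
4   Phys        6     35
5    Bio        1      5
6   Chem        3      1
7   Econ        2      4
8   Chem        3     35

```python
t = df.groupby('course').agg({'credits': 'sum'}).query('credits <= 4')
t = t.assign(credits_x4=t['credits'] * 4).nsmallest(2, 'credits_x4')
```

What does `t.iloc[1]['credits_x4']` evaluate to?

8

group by course, sum of credits:
        credits
course         
Bio           1
CS            4
Chem         15
Econ          2
Hist          4
Phys          6
filter rows where credits <= 4:
        credits
course         
Bio           1
CS            4
Econ          2
Hist          4
add column credits_x4 = t['credits'] * 4:
        credits  credits_x4
course                     
Bio           1           4
CS            4          16
Econ          2           8
Hist          4          16
take 2 rows with smallest credits_x4:
        credits  credits_x4
course                     
Bio           1           4
Econ          2           8
The value at position 1, column 'credits_x4' is 8.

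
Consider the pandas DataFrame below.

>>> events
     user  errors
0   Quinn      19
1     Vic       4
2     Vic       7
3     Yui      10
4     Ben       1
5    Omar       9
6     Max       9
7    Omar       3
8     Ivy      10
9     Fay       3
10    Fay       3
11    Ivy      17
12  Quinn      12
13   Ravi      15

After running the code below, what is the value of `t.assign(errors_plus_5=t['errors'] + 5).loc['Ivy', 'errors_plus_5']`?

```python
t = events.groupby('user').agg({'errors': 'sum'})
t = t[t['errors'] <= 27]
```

group by user, sum of errors:
       errors
user         
Ben         1
Fay         6
Ivy        27
Max         9
Omar       12
Quinn      31
Ravi       15
Vic        11
Yui        10
filter rows where errors <= 27:
      errors
user        
Ben        1
Fay        6
Ivy       27
Max        9
Omar      12
Ravi      15
Vic       11
Yui       10
add column errors_plus_5 = t['errors'] + 5:
      errors  errors_plus_5
user                       
Ben        1              6
Fay        6             11
Ivy       27             32
Max        9             14
Omar      12             17
Ravi      15             20
Vic       11             16
Yui       10             15
Taking the value at row 'Ivy', column 'errors_plus_5' gives 32.

32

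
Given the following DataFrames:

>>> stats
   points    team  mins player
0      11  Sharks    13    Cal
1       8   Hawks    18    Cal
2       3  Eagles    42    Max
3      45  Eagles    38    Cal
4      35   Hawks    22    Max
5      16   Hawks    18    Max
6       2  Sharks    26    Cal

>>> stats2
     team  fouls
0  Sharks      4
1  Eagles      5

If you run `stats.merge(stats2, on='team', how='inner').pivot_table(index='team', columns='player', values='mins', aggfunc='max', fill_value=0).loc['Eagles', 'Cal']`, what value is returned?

merge on 'team' (how='inner') → 4 rows:
   points    team  mins player  fouls
0      11  Sharks    13    Cal      4
1       3  Eagles    42    Max      5
2      45  Eagles    38    Cal      5
3       2  Sharks    26    Cal      4
pivot: rows=team, cols=player, max(mins):
player  Cal  Max
team            
Eagles   38   42
Sharks   26    0

38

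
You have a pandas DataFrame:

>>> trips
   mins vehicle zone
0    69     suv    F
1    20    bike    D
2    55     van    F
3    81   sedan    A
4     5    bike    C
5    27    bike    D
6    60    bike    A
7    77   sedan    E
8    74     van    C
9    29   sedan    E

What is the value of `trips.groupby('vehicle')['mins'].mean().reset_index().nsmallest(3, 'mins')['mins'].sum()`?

group by vehicle, mean of mins:
vehicle
bike     28.000000
sedan    62.333333
suv      69.000000
van      64.500000
Name: mins, dtype: float64
reset_index():
  vehicle       mins
0    bike  28.000000
1   sedan  62.333333
2     suv  69.000000
3     van  64.500000
take 3 rows with smallest mins:
  vehicle       mins
0    bike  28.000000
1   sedan  62.333333
3     van  64.500000
Reading off the sum of column 'mins', we get 154.833333333.

154.833333333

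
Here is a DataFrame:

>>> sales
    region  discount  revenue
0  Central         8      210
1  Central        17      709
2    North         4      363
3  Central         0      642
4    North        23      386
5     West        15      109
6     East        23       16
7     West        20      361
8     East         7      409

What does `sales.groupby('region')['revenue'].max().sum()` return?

group by region, max of revenue:
region
Central    709
East       409
North      386
West       361
Name: revenue, dtype: int64
Taking the sum of the resulting series gives 1865.

1865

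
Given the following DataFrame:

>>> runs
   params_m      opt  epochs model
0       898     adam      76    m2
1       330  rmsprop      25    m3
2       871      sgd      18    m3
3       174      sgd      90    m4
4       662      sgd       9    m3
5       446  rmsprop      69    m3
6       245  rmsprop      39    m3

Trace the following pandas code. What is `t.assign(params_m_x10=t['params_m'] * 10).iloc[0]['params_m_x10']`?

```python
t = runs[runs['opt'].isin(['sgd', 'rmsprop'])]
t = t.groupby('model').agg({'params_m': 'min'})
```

filter rows where opt in ['sgd', 'rmsprop']:
   params_m      opt  epochs model
1       330  rmsprop      25    m3
2       871      sgd      18    m3
3       174      sgd      90    m4
4       662      sgd       9    m3
5       446  rmsprop      69    m3
6       245  rmsprop      39    m3
group by model, min of params_m:
       params_m
model          
m3          245
m4          174
add column params_m_x10 = t['params_m'] * 10:
       params_m  params_m_x10
model                        
m3          245          2450
m4          174          1740

2450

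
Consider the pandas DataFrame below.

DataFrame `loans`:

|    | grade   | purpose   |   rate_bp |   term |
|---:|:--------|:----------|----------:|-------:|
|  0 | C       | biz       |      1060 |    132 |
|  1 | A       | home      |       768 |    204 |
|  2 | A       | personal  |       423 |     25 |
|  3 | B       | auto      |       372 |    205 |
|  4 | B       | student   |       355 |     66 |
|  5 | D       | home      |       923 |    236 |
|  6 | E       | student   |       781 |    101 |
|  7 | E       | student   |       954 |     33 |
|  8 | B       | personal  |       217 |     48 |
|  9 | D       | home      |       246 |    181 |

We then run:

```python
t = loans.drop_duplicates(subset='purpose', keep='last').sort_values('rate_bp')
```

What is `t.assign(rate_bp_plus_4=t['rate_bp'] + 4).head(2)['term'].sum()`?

229

drop duplicate purpose (keep=last):
  grade   purpose  rate_bp  term
0     C       biz     1060   132
3     B      auto      372   205
7     E   student      954    33
8     B  personal      217    48
9     D      home      246   181
sort by rate_bp:
  grade   purpose  rate_bp  term
8     B  personal      217    48
9     D      home      246   181
3     B      auto      372   205
7     E   student      954    33
0     C       biz     1060   132
add column rate_bp_plus_4 = t['rate_bp'] + 4:
  grade   purpose  rate_bp  term  rate_bp_plus_4
8     B  personal      217    48             221
9     D      home      246   181             250
3     B      auto      372   205             376
7     E   student      954    33             958
0     C       biz     1060   132            1064
take first 2 rows:
  grade   purpose  rate_bp  term  rate_bp_plus_4
8     B  personal      217    48             221
9     D      home      246   181             250
The sum of column 'term' is 229.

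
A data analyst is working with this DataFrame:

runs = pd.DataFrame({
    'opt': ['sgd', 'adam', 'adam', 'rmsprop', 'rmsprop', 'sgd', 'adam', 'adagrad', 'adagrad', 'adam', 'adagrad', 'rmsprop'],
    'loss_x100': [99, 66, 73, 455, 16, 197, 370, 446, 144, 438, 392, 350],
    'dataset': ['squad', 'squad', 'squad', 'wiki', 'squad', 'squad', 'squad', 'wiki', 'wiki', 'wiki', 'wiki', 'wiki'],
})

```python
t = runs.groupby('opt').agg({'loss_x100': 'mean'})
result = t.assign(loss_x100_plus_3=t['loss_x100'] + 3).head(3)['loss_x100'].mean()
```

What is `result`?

group by opt, mean of loss_x100:
          loss_x100
opt                
adagrad  327.333333
adam     236.750000
rmsprop  273.666667
sgd      148.000000
add column loss_x100_plus_3 = t['loss_x100'] + 3:
          loss_x100  loss_x100_plus_3
opt                                  
adagrad  327.333333        330.333333
adam     236.750000        239.750000
rmsprop  273.666667        276.666667
sgd      148.000000        151.000000
take first 3 rows:
          loss_x100  loss_x100_plus_3
opt                                  
adagrad  327.333333        330.333333
adam     236.750000        239.750000
rmsprop  273.666667        276.666667
Reading off the mean of column 'loss_x100', we get 279.25.

279.25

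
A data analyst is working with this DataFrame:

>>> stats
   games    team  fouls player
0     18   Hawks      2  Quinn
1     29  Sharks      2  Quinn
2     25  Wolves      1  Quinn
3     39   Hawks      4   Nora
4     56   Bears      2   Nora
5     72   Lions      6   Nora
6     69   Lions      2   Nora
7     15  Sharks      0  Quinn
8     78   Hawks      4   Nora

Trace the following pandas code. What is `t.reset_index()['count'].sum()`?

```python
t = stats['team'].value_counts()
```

value_counts of team:
team
Hawks     3
Sharks    2
Lions     2
Wolves    1
Bears     1
Name: count, dtype: int64
reset_index():
     team  count
0   Hawks      3
1  Sharks      2
2   Lions      2
3  Wolves      1
4   Bears      1
The sum of column 'count' is 9.

9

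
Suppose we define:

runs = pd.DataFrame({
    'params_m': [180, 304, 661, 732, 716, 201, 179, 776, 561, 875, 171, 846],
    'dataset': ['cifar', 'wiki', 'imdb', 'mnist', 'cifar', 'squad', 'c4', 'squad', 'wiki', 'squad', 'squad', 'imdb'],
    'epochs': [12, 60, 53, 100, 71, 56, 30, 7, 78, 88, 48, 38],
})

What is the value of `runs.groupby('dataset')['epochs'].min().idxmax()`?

mnist

group by dataset, min of epochs:
dataset
c4        30
cifar     12
imdb      38
mnist    100
squad      7
wiki      60
Name: epochs, dtype: int64
The label with the largest value is mnist.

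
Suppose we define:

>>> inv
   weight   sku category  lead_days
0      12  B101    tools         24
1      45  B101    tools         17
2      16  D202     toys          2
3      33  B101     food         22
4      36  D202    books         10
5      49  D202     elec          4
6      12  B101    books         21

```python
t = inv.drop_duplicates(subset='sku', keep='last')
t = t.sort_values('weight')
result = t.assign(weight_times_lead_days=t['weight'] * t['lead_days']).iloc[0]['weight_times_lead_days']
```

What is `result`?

252

drop duplicate sku (keep=last):
   weight   sku category  lead_days
5      49  D202     elec          4
6      12  B101    books         21
sort by weight:
   weight   sku category  lead_days
6      12  B101    books         21
5      49  D202     elec          4
add column weight_times_lead_days = t['weight'] * t['lead_days']:
   weight   sku category  lead_days  weight_times_lead_days
6      12  B101    books         21                     252
5      49  D202     elec          4                     196
Reading off the value at position 0, column 'weight_times_lead_days', we get 252.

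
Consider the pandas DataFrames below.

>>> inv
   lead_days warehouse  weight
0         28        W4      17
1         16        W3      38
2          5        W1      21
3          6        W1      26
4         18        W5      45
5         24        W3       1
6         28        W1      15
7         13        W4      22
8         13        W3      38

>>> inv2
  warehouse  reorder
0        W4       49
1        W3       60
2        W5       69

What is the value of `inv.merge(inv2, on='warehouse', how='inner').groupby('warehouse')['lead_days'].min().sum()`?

44

merge on 'warehouse' (how='inner') → 6 rows:
   lead_days warehouse  weight  reorder
0         28        W4      17       49
1         16        W3      38       60
2         18        W5      45       69
3         24        W3       1       60
4         13        W4      22       49
5         13        W3      38       60
group by warehouse, min of lead_days:
warehouse
W3    13
W4    13
W5    18
Name: lead_days, dtype: int64
Reading off the sum of the resulting series, we get 44.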